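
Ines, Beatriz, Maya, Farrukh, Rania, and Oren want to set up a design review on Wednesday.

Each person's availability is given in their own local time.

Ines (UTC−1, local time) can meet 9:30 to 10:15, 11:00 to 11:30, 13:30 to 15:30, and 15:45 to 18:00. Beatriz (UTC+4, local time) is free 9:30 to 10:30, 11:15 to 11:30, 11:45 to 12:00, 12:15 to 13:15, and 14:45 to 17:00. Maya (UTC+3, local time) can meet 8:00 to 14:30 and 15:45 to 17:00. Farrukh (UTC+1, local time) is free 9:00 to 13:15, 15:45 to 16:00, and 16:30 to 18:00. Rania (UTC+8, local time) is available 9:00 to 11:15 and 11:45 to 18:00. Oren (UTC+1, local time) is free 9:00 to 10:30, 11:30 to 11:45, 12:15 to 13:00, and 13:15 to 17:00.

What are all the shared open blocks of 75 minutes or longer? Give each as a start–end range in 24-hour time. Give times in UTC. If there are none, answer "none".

Ines → UTC: 10:30–11:15, 12:00–12:30, 14:30–16:30, 16:45–19:00.
Beatriz → UTC: 05:30–06:30, 07:15–07:30, 07:45–08:00, 08:15–09:15, 10:45–13:00.
Maya → UTC: 05:00–11:30, 12:45–14:00.
Farrukh → UTC: 08:00–12:15, 14:45–15:00, 15:30–17:00.
Rania → UTC: 01:00–03:15, 03:45–10:00.
Oren → UTC: 08:00–09:30, 10:30–10:45, 11:15–12:00, 12:15–16:00.
Ines ∩ Beatriz: 10:45–11:15, 12:00–12:30.
Ines ∩ Beatriz ∩ Maya: 10:45–11:15.
Ines ∩ Beatriz ∩ Maya ∩ Farrukh: 10:45–11:15.
Ines ∩ Beatriz ∩ Maya ∩ Farrukh ∩ Rania: (none).
Ines ∩ Beatriz ∩ Maya ∩ Farrukh ∩ Rania ∩ Oren: (none).
Windows ≥ 75 min: (none).

none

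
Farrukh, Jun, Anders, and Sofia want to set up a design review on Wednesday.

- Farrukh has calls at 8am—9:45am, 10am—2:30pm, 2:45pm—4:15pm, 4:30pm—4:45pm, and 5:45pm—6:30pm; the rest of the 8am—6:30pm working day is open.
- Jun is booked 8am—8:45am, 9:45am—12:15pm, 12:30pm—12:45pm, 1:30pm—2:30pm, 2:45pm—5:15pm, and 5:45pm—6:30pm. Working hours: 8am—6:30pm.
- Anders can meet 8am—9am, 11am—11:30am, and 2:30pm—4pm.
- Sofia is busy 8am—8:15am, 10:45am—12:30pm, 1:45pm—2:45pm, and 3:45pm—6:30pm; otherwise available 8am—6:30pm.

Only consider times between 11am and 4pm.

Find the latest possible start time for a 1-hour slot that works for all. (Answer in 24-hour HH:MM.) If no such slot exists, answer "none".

Farrukh free within 08:00–18:30: 09:45–10:00, 14:30–14:45, 16:15–16:30, 16:45–17:45.
Jun free within 08:00–18:30: 08:45–09:45, 12:15–12:30, 12:45–13:30, 14:30–14:45, 17:15–17:45.
Sofia free within 08:00–18:30: 08:15–10:45, 12:30–13:45, 14:45–15:45.
Farrukh ∩ Jun: 14:30–14:45, 17:15–17:45.
Farrukh ∩ Jun ∩ Anders: 14:30–14:45.
Farrukh ∩ Jun ∩ Anders ∩ Sofia: (none).
Restricted to 11:00–16:00: (none).
Windows ≥ 60 min: (none).

none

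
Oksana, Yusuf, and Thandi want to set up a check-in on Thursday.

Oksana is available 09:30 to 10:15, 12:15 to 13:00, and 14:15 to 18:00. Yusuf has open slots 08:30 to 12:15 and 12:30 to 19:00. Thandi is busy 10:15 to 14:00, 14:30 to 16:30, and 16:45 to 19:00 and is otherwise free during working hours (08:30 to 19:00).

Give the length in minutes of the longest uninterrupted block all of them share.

45 minutes

Thandi free within 08:30–19:00: 08:30–10:15, 14:00–14:30, 16:30–16:45.
Oksana ∩ Yusuf: 09:30–10:15, 12:30–13:00, 14:15–18:00.
Oksana ∩ Yusuf ∩ Thandi: 09:30–10:15, 14:15–14:30, 16:30–16:45.
Common window lengths: 45, 15, 15 min; longest is 45.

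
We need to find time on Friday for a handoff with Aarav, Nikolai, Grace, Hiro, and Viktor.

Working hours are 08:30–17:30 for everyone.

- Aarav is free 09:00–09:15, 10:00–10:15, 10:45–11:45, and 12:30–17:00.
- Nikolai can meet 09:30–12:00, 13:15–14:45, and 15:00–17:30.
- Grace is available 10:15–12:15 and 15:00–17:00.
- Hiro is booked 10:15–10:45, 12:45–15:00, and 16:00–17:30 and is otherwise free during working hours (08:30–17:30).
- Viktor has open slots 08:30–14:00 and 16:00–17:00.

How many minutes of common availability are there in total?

60 minutes

Hiro free within 08:30–17:30: 08:30–10:15, 10:45–12:45, 15:00–16:00.
Aarav ∩ Nikolai: 10:00–10:15, 10:45–11:45, 13:15–14:45, 15:00–17:00.
Aarav ∩ Nikolai ∩ Grace: 10:45–11:45, 15:00–17:00.
Aarav ∩ Nikolai ∩ Grace ∩ Hiro: 10:45–11:45, 15:00–16:00.
Aarav ∩ Nikolai ∩ Grace ∩ Hiro ∩ Viktor: 10:45–11:45.
Total common minutes: 60.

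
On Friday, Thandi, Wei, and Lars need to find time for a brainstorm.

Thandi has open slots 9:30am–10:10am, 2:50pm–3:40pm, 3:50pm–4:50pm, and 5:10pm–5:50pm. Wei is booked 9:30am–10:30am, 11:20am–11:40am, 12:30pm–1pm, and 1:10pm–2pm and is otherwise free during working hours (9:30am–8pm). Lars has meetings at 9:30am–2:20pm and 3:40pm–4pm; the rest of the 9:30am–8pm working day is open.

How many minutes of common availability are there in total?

Wei free within 09:30–20:00: 10:30–11:20, 11:40–12:30, 13:00–13:10, 14:00–20:00.
Lars free within 09:30–20:00: 14:20–15:40, 16:00–20:00.
Thandi ∩ Wei: 14:50–15:40, 15:50–16:50, 17:10–17:50.
Thandi ∩ Wei ∩ Lars: 14:50–15:40, 16:00–16:50, 17:10–17:50.
Total common minutes: 50 + 50 + 40 = 140.

140 minutes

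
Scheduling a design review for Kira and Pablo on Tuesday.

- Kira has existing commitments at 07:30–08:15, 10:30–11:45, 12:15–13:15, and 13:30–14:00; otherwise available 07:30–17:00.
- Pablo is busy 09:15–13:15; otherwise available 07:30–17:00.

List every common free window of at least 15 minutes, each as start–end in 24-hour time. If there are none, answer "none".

08:15–09:15, 13:15–13:30, 14:00–17:00

Kira free within 07:30–17:00: 08:15–10:30, 11:45–12:15, 13:15–13:30, 14:00–17:00.
Pablo free within 07:30–17:00: 07:30–09:15, 13:15–17:00.
Kira ∩ Pablo: 08:15–09:15, 13:15–13:30, 14:00–17:00.
Windows ≥ 15 min: 08:15–09:15, 13:15–13:30, 14:00–17:00.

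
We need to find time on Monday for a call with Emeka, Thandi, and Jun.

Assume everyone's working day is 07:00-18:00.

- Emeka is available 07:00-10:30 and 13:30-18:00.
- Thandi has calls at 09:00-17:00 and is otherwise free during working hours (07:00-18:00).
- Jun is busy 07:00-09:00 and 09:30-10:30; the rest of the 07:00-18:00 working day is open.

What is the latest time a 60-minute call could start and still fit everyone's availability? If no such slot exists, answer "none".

Thandi free within 07:00–18:00: 07:00–09:00, 17:00–18:00.
Jun free within 07:00–18:00: 09:00–09:30, 10:30–18:00.
Emeka ∩ Thandi: 07:00–09:00, 17:00–18:00.
Emeka ∩ Thandi ∩ Jun: 17:00–18:00.
Windows ≥ 60 min: 17:00–18:00.
Latest start in the last window 17:00–18:00 is 18:00 − 60 min = 17:00.

17:00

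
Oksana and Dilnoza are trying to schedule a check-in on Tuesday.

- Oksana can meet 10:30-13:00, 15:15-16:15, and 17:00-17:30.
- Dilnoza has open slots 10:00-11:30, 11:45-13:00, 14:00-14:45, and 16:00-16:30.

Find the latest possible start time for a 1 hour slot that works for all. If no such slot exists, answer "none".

12:00

Oksana ∩ Dilnoza: 10:30–11:30, 11:45–13:00, 16:00–16:15.
Windows ≥ 60 min: 10:30–11:30, 11:45–13:00.
Latest start in the last window 11:45–13:00 is 13:00 − 60 min = 12:00.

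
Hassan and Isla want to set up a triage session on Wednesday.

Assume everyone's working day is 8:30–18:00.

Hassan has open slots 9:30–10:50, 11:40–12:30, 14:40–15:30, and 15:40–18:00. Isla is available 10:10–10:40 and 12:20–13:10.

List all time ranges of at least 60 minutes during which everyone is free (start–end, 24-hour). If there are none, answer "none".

Hassan ∩ Isla: 10:10–10:40, 12:20–12:30.
Windows ≥ 60 min: (none).

none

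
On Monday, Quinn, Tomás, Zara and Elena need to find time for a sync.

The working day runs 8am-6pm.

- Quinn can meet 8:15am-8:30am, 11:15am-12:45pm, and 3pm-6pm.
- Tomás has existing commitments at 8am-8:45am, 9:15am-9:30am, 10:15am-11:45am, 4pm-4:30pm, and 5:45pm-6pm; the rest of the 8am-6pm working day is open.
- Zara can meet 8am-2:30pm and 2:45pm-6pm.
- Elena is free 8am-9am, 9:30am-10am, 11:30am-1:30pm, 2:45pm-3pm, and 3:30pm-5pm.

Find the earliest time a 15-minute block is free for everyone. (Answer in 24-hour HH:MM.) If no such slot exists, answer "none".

Tomás free within 08:00–18:00: 08:45–09:15, 09:30–10:15, 11:45–16:00, 16:30–17:45.
Quinn ∩ Tomás: 11:45–12:45, 15:00–16:00, 16:30–17:45.
Quinn ∩ Tomás ∩ Zara: 11:45–12:45, 15:00–16:00, 16:30–17:45.
Quinn ∩ Tomás ∩ Zara ∩ Elena: 11:45–12:45, 15:30–16:00, 16:30–17:00.
Windows ≥ 15 min: 11:45–12:45, 15:30–16:00, 16:30–17:00.
Earliest such window starts at 11:45.

11:45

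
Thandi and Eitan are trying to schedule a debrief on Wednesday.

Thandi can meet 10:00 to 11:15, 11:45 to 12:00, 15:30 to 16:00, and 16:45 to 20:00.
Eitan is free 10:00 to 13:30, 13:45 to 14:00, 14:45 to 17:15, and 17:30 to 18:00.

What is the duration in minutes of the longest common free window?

Thandi ∩ Eitan: 10:00–11:15, 11:45–12:00, 15:30–16:00, 16:45–17:15, 17:30–18:00.
Common window lengths: 75, 15, 30, 30, 30 min; longest is 75.

75 minutes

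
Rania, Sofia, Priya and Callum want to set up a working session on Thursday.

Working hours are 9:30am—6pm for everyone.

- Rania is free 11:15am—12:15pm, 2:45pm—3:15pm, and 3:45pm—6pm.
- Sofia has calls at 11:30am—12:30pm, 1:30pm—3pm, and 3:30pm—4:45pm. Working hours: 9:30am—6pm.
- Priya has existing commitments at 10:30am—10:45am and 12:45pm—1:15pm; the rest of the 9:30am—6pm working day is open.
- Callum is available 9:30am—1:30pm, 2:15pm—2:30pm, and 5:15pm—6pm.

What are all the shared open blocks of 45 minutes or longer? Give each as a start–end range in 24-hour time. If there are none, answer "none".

Sofia free within 09:30–18:00: 09:30–11:30, 12:30–13:30, 15:00–15:30, 16:45–18:00.
Priya free within 09:30–18:00: 09:30–10:30, 10:45–12:45, 13:15–18:00.
Rania ∩ Sofia: 11:15–11:30, 15:00–15:15, 16:45–18:00.
Rania ∩ Sofia ∩ Priya: 11:15–11:30, 15:00–15:15, 16:45–18:00.
Rania ∩ Sofia ∩ Priya ∩ Callum: 11:15–11:30, 17:15–18:00.
Windows ≥ 45 min: 17:15–18:00.

17:15–18:00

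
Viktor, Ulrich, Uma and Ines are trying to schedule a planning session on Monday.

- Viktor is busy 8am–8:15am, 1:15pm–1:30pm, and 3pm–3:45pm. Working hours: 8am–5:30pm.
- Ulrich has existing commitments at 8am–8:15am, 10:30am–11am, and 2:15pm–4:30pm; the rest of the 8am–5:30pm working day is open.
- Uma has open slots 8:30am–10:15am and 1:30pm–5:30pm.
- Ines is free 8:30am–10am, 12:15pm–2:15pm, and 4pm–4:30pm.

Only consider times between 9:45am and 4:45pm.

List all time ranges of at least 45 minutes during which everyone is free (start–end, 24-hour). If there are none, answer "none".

Viktor free within 08:00–17:30: 08:15–13:15, 13:30–15:00, 15:45–17:30.
Ulrich free within 08:00–17:30: 08:15–10:30, 11:00–14:15, 16:30–17:30.
Viktor ∩ Ulrich: 08:15–10:30, 11:00–13:15, 13:30–14:15, 16:30–17:30.
Viktor ∩ Ulrich ∩ Uma: 08:30–10:15, 13:30–14:15, 16:30–17:30.
Viktor ∩ Ulrich ∩ Uma ∩ Ines: 08:30–10:00, 13:30–14:15.
Restricted to 09:45–16:45: 09:45–10:00, 13:30–14:15.
Windows ≥ 45 min: 13:30–14:15.

13:30–14:15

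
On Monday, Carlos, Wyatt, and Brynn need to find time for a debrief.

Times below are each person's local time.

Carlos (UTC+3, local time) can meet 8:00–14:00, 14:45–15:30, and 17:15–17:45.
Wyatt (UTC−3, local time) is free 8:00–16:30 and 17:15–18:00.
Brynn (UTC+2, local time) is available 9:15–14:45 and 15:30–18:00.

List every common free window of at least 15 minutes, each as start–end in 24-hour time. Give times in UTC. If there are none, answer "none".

11:45–12:30, 14:15–14:45

Carlos → UTC: 05:00–11:00, 11:45–12:30, 14:15–14:45.
Wyatt → UTC: 11:00–19:30, 20:15–21:00.
Brynn → UTC: 07:15–12:45, 13:30–16:00.
Carlos ∩ Wyatt: 11:45–12:30, 14:15–14:45.
Carlos ∩ Wyatt ∩ Brynn: 11:45–12:30, 14:15–14:45.
Windows ≥ 15 min: 11:45–12:30, 14:15–14:45.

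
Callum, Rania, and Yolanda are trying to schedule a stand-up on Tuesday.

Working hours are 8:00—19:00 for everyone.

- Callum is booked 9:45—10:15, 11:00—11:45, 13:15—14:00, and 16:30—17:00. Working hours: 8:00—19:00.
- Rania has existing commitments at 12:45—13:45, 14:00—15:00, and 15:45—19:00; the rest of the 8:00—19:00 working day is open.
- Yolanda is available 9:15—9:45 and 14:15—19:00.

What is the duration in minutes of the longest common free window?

45 minutes

Callum free within 08:00–19:00: 08:00–09:45, 10:15–11:00, 11:45–13:15, 14:00–16:30, 17:00–19:00.
Rania free within 08:00–19:00: 08:00–12:45, 13:45–14:00, 15:00–15:45.
Callum ∩ Rania: 08:00–09:45, 10:15–11:00, 11:45–12:45, 15:00–15:45.
Callum ∩ Rania ∩ Yolanda: 09:15–09:45, 15:00–15:45.
Common window lengths: 30, 45 min; longest is 45.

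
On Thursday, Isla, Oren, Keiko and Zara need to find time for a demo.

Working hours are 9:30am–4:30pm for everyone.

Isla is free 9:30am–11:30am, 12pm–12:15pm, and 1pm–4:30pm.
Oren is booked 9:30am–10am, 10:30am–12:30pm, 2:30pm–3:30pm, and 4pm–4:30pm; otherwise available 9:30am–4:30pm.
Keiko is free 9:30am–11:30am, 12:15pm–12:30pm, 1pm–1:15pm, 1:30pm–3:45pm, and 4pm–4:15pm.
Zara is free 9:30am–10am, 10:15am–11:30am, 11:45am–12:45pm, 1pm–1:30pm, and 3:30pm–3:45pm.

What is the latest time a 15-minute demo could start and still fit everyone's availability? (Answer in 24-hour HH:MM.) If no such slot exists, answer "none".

15:30

Oren free within 09:30–16:30: 10:00–10:30, 12:30–14:30, 15:30–16:00.
Isla ∩ Oren: 10:00–10:30, 13:00–14:30, 15:30–16:00.
Isla ∩ Oren ∩ Keiko: 10:00–10:30, 13:00–13:15, 13:30–14:30, 15:30–15:45.
Isla ∩ Oren ∩ Keiko ∩ Zara: 10:15–10:30, 13:00–13:15, 15:30–15:45.
Windows ≥ 15 min: 10:15–10:30, 13:00–13:15, 15:30–15:45.
Latest start in the last window 15:30–15:45 is 15:45 − 15 min = 15:30.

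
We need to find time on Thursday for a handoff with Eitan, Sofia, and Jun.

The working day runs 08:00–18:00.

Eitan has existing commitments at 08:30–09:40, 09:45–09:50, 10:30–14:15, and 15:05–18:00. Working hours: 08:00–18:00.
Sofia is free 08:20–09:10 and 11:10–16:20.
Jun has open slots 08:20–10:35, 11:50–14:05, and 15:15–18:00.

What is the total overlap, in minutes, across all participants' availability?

10 minutes

Eitan free within 08:00–18:00: 08:00–08:30, 09:40–09:45, 09:50–10:30, 14:15–15:05.
Eitan ∩ Sofia: 08:20–08:30, 14:15–15:05.
Eitan ∩ Sofia ∩ Jun: 08:20–08:30.
Total common minutes: 10.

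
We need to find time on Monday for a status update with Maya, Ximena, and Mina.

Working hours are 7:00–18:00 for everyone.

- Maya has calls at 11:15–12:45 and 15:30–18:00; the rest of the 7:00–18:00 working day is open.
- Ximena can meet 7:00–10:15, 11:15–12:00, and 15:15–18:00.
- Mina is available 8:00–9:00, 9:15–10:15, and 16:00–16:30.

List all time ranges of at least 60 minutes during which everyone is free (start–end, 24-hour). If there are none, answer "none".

08:00–09:00, 09:15–10:15

Maya free within 07:00–18:00: 07:00–11:15, 12:45–15:30.
Maya ∩ Ximena: 07:00–10:15, 15:15–15:30.
Maya ∩ Ximena ∩ Mina: 08:00–09:00, 09:15–10:15.
Windows ≥ 60 min: 08:00–09:00, 09:15–10:15.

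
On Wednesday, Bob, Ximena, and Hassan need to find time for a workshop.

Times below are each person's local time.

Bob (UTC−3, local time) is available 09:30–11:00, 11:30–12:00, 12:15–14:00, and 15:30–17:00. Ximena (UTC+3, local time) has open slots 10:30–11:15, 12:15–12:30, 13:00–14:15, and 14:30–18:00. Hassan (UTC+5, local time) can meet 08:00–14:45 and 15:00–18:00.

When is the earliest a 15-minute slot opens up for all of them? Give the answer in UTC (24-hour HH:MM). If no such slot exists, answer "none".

12:30

Bob → UTC: 12:30–14:00, 14:30–15:00, 15:15–17:00, 18:30–20:00.
Ximena → UTC: 07:30–08:15, 09:15–09:30, 10:00–11:15, 11:30–15:00.
Hassan → UTC: 03:00–09:45, 10:00–13:00.
Bob ∩ Ximena: 12:30–14:00, 14:30–15:00.
Bob ∩ Ximena ∩ Hassan: 12:30–13:00.
Windows ≥ 15 min: 12:30–13:00.
Earliest such window starts at 12:30.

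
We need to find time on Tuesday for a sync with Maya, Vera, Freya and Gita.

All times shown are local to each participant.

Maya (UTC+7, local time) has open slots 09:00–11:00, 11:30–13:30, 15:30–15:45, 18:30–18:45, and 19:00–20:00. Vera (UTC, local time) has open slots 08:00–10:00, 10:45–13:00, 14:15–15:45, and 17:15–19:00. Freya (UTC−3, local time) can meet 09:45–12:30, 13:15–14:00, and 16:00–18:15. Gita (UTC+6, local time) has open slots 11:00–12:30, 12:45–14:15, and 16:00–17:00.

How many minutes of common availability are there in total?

0 minutes

Maya → UTC: 02:00–04:00, 04:30–06:30, 08:30–08:45, 11:30–11:45, 12:00–13:00.
Vera → UTC: 08:00–10:00, 10:45–13:00, 14:15–15:45, 17:15–19:00.
Freya → UTC: 12:45–15:30, 16:15–17:00, 19:00–21:15.
Gita → UTC: 05:00–06:30, 06:45–08:15, 10:00–11:00.
Maya ∩ Vera: 08:30–08:45, 11:30–11:45, 12:00–13:00.
Maya ∩ Vera ∩ Freya: 12:45–13:00.
Maya ∩ Vera ∩ Freya ∩ Gita: (none).
Total common minutes: 0.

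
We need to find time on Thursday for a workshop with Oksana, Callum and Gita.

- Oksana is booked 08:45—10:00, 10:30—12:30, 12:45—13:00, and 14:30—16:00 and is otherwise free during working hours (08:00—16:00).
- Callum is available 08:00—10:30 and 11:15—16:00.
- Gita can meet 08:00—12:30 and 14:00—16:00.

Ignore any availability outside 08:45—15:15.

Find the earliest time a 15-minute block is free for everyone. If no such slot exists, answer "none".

Oksana free within 08:00–16:00: 08:00–08:45, 10:00–10:30, 12:30–12:45, 13:00–14:30.
Oksana ∩ Callum: 08:00–08:45, 10:00–10:30, 12:30–12:45, 13:00–14:30.
Oksana ∩ Callum ∩ Gita: 08:00–08:45, 10:00–10:30, 14:00–14:30.
Restricted to 08:45–15:15: 10:00–10:30, 14:00–14:30.
Windows ≥ 15 min: 10:00–10:30, 14:00–14:30.
Earliest such window starts at 10:00.

10:00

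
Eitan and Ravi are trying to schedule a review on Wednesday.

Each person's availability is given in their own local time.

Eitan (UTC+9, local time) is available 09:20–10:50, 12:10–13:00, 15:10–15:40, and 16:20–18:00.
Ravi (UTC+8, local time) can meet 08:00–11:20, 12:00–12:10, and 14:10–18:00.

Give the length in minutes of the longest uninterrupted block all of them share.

Eitan → UTC: 00:20–01:50, 03:10–04:00, 06:10–06:40, 07:20–09:00.
Ravi → UTC: 00:00–03:20, 04:00–04:10, 06:10–10:00.
Eitan ∩ Ravi: 00:20–01:50, 03:10–03:20, 06:10–06:40, 07:20–09:00.
Common window lengths: 90, 10, 30, 100 min; longest is 100.

100 minutes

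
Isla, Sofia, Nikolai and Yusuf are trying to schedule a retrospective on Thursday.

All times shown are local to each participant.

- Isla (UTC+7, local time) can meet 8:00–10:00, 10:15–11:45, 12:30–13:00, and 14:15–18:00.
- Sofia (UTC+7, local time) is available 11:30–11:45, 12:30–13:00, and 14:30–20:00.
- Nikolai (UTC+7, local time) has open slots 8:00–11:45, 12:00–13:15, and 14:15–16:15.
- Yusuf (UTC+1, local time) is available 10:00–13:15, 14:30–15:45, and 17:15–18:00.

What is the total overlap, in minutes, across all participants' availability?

15 minutes

Isla → UTC: 01:00–03:00, 03:15–04:45, 05:30–06:00, 07:15–11:00.
Sofia → UTC: 04:30–04:45, 05:30–06:00, 07:30–13:00.
Nikolai → UTC: 01:00–04:45, 05:00–06:15, 07:15–09:15.
Yusuf → UTC: 09:00–12:15, 13:30–14:45, 16:15–17:00.
Isla ∩ Sofia: 04:30–04:45, 05:30–06:00, 07:30–11:00.
Isla ∩ Sofia ∩ Nikolai: 04:30–04:45, 05:30–06:00, 07:30–09:15.
Isla ∩ Sofia ∩ Nikolai ∩ Yusuf: 09:00–09:15.
Total common minutes: 15.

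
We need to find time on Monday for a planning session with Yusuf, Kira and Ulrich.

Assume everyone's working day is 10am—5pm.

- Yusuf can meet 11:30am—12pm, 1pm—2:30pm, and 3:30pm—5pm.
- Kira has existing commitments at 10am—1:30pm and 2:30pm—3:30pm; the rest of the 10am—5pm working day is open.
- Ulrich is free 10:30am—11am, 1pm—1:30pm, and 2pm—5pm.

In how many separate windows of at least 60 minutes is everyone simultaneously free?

Kira free within 10:00–17:00: 13:30–14:30, 15:30–17:00.
Yusuf ∩ Kira: 13:30–14:30, 15:30–17:00.
Yusuf ∩ Kira ∩ Ulrich: 14:00–14:30, 15:30–17:00.
Windows ≥ 60 min: 15:30–17:00.
That's 1 window.

1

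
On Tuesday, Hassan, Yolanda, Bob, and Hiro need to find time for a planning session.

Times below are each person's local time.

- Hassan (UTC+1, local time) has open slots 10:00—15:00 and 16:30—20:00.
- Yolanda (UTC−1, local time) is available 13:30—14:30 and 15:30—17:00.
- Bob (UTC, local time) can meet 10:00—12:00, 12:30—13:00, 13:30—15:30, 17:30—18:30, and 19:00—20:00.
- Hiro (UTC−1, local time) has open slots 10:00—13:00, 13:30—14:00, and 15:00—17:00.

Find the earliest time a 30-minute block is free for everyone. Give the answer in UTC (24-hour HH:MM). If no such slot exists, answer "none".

Hassan → UTC: 09:00–14:00, 15:30–19:00.
Yolanda → UTC: 14:30–15:30, 16:30–18:00.
Bob → UTC: 10:00–12:00, 12:30–13:00, 13:30–15:30, 17:30–18:30, 19:00–20:00.
Hiro → UTC: 11:00–14:00, 14:30–15:00, 16:00–18:00.
Hassan ∩ Yolanda: 16:30–18:00.
Hassan ∩ Yolanda ∩ Bob: 17:30–18:00.
Hassan ∩ Yolanda ∩ Bob ∩ Hiro: 17:30–18:00.
Windows ≥ 30 min: 17:30–18:00.
Earliest such window starts at 17:30.

17:30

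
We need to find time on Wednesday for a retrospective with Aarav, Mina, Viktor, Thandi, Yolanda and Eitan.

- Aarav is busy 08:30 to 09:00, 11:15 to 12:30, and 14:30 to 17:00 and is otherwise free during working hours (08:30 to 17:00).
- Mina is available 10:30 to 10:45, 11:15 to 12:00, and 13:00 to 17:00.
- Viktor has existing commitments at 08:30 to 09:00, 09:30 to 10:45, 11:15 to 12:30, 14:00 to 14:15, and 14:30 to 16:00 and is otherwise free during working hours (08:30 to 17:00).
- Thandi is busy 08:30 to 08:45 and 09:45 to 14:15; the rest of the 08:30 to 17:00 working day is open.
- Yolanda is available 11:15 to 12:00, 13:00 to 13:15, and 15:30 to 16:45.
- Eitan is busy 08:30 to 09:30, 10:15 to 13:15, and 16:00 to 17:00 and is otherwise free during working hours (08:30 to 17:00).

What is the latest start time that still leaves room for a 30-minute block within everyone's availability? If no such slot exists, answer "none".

none

Aarav free within 08:30–17:00: 09:00–11:15, 12:30–14:30.
Viktor free within 08:30–17:00: 09:00–09:30, 10:45–11:15, 12:30–14:00, 14:15–14:30, 16:00–17:00.
Thandi free within 08:30–17:00: 08:45–09:45, 14:15–17:00.
Eitan free within 08:30–17:00: 09:30–10:15, 13:15–16:00.
Aarav ∩ Mina: 10:30–10:45, 13:00–14:30.
Aarav ∩ Mina ∩ Viktor: 13:00–14:00, 14:15–14:30.
Aarav ∩ Mina ∩ Viktor ∩ Thandi: 14:15–14:30.
Aarav ∩ Mina ∩ Viktor ∩ Thandi ∩ Yolanda: (none).
Aarav ∩ Mina ∩ Viktor ∩ Thandi ∩ Yolanda ∩ Eitan: (none).
Windows ≥ 30 min: (none).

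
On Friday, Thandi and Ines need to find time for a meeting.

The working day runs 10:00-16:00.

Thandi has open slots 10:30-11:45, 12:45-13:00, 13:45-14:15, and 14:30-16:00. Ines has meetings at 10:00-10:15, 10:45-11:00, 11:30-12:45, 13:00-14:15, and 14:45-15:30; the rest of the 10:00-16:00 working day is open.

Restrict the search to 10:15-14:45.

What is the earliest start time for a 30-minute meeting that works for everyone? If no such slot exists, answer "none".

11:00

Ines free within 10:00–16:00: 10:15–10:45, 11:00–11:30, 12:45–13:00, 14:15–14:45, 15:30–16:00.
Thandi ∩ Ines: 10:30–10:45, 11:00–11:30, 12:45–13:00, 14:30–14:45, 15:30–16:00.
Restricted to 10:15–14:45: 10:30–10:45, 11:00–11:30, 12:45–13:00, 14:30–14:45.
Windows ≥ 30 min: 11:00–11:30.
Earliest such window starts at 11:00.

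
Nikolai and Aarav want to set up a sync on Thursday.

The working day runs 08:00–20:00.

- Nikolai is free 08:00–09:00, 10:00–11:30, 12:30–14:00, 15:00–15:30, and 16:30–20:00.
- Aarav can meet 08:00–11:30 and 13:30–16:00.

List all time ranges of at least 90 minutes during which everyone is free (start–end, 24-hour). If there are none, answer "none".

Nikolai ∩ Aarav: 08:00–09:00, 10:00–11:30, 13:30–14:00, 15:00–15:30.
Windows ≥ 90 min: 10:00–11:30.

10:00–11:30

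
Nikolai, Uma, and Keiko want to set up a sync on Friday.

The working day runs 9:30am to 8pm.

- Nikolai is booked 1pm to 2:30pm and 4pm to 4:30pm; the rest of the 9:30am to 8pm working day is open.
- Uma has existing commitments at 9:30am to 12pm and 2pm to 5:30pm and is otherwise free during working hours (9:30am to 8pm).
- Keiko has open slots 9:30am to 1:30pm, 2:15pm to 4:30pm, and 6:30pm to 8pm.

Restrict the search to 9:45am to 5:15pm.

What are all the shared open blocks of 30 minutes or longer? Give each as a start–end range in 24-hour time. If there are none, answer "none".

Nikolai free within 09:30–20:00: 09:30–13:00, 14:30–16:00, 16:30–20:00.
Uma free within 09:30–20:00: 12:00–14:00, 17:30–20:00.
Nikolai ∩ Uma: 12:00–13:00, 17:30–20:00.
Nikolai ∩ Uma ∩ Keiko: 12:00–13:00, 18:30–20:00.
Restricted to 09:45–17:15: 12:00–13:00.
Windows ≥ 30 min: 12:00–13:00.

12:00–13:00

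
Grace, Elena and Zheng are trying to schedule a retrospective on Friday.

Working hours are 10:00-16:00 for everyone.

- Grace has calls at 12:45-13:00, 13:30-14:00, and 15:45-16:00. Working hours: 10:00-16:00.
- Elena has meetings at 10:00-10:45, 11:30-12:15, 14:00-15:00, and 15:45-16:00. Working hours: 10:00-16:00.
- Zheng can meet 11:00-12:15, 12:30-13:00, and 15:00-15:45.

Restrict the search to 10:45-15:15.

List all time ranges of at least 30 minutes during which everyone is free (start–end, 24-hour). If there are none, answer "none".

11:00–11:30

Grace free within 10:00–16:00: 10:00–12:45, 13:00–13:30, 14:00–15:45.
Elena free within 10:00–16:00: 10:45–11:30, 12:15–14:00, 15:00–15:45.
Grace ∩ Elena: 10:45–11:30, 12:15–12:45, 13:00–13:30, 15:00–15:45.
Grace ∩ Elena ∩ Zheng: 11:00–11:30, 12:30–12:45, 15:00–15:45.
Restricted to 10:45–15:15: 11:00–11:30, 12:30–12:45, 15:00–15:15.
Windows ≥ 30 min: 11:00–11:30.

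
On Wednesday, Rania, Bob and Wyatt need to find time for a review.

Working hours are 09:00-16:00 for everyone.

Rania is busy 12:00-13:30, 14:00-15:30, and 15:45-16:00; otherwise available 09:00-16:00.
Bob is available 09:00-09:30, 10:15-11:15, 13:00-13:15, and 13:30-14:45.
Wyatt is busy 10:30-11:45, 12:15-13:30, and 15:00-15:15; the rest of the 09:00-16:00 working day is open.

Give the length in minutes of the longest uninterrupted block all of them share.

30 minutes

Rania free within 09:00–16:00: 09:00–12:00, 13:30–14:00, 15:30–15:45.
Wyatt free within 09:00–16:00: 09:00–10:30, 11:45–12:15, 13:30–15:00, 15:15–16:00.
Rania ∩ Bob: 09:00–09:30, 10:15–11:15, 13:30–14:00.
Rania ∩ Bob ∩ Wyatt: 09:00–09:30, 10:15–10:30, 13:30–14:00.
Common window lengths: 30, 15, 30 min; longest is 30.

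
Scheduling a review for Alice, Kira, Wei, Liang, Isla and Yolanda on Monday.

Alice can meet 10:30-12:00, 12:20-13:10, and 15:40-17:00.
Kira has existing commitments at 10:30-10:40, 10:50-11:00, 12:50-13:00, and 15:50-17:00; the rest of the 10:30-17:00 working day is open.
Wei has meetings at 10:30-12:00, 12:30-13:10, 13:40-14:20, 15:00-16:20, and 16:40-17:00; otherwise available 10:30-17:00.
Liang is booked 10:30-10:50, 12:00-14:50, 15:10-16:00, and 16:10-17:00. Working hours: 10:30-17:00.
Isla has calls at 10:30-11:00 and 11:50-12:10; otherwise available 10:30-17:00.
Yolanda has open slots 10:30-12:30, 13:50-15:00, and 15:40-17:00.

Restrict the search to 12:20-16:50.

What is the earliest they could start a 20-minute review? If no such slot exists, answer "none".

none

Kira free within 10:30–17:00: 10:40–10:50, 11:00–12:50, 13:00–15:50.
Wei free within 10:30–17:00: 12:00–12:30, 13:10–13:40, 14:20–15:00, 16:20–16:40.
Liang free within 10:30–17:00: 10:50–12:00, 14:50–15:10, 16:00–16:10.
Isla free within 10:30–17:00: 11:00–11:50, 12:10–17:00.
Alice ∩ Kira: 10:40–10:50, 11:00–12:00, 12:20–12:50, 13:00–13:10, 15:40–15:50.
Alice ∩ Kira ∩ Wei: 12:20–12:30.
Alice ∩ Kira ∩ Wei ∩ Liang: (none).
Alice ∩ Kira ∩ Wei ∩ Liang ∩ Isla: (none).
Alice ∩ Kira ∩ Wei ∩ Liang ∩ Isla ∩ Yolanda: (none).
Restricted to 12:20–16:50: (none).
Windows ≥ 20 min: (none).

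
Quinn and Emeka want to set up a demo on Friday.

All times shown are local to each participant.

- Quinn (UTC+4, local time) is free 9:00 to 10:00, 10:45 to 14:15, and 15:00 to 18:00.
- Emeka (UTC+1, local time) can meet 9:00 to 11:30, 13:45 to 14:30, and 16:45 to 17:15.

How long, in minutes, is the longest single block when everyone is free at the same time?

Quinn → UTC: 05:00–06:00, 06:45–10:15, 11:00–14:00.
Emeka → UTC: 08:00–10:30, 12:45–13:30, 15:45–16:15.
Quinn ∩ Emeka: 08:00–10:15, 12:45–13:30.
Common window lengths: 135, 45 min; longest is 135.

135 minutes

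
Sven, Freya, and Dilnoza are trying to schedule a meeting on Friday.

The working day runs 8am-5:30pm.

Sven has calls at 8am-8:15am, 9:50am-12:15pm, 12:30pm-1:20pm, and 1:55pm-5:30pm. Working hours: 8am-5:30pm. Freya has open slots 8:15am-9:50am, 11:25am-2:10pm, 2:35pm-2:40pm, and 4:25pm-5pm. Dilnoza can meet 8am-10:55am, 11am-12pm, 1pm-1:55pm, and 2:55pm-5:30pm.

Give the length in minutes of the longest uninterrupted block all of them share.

95 minutes

Sven free within 08:00–17:30: 08:15–09:50, 12:15–12:30, 13:20–13:55.
Sven ∩ Freya: 08:15–09:50, 12:15–12:30, 13:20–13:55.
Sven ∩ Freya ∩ Dilnoza: 08:15–09:50, 13:20–13:55.
Common window lengths: 95, 35 min; longest is 95.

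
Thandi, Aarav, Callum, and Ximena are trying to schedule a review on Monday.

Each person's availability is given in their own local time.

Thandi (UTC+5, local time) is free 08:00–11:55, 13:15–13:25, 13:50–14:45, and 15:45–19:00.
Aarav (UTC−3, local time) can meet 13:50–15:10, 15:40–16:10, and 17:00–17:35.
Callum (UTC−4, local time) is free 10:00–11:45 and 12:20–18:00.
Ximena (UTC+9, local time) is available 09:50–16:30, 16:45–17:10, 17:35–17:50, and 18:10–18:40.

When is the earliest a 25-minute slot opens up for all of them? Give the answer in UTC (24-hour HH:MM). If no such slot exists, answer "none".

Thandi → UTC: 03:00–06:55, 08:15–08:25, 08:50–09:45, 10:45–14:00.
Aarav → UTC: 16:50–18:10, 18:40–19:10, 20:00–20:35.
Callum → UTC: 14:00–15:45, 16:20–22:00.
Ximena → UTC: 00:50–07:30, 07:45–08:10, 08:35–08:50, 09:10–09:40.
Thandi ∩ Aarav: (none).
Thandi ∩ Aarav ∩ Callum: (none).
Thandi ∩ Aarav ∩ Callum ∩ Ximena: (none).
Windows ≥ 25 min: (none).

none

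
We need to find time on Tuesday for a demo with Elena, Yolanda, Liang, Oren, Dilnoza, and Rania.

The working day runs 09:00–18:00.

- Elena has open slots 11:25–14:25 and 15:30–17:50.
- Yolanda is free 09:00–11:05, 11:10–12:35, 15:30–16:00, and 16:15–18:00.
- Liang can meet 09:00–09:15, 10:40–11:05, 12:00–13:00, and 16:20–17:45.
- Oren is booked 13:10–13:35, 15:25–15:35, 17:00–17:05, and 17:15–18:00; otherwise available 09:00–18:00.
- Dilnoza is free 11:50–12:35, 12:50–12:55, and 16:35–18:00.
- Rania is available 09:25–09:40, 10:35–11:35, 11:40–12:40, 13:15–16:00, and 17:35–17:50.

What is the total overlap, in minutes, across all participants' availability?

Oren free within 09:00–18:00: 09:00–13:10, 13:35–15:25, 15:35–17:00, 17:05–17:15.
Elena ∩ Yolanda: 11:25–12:35, 15:30–16:00, 16:15–17:50.
Elena ∩ Yolanda ∩ Liang: 12:00–12:35, 16:20–17:45.
Elena ∩ Yolanda ∩ Liang ∩ Oren: 12:00–12:35, 16:20–17:00, 17:05–17:15.
Elena ∩ Yolanda ∩ Liang ∩ Oren ∩ Dilnoza: 12:00–12:35, 16:35–17:00, 17:05–17:15.
Elena ∩ Yolanda ∩ Liang ∩ Oren ∩ Dilnoza ∩ Rania: 12:00–12:35.
Total common minutes: 35.

35 minutes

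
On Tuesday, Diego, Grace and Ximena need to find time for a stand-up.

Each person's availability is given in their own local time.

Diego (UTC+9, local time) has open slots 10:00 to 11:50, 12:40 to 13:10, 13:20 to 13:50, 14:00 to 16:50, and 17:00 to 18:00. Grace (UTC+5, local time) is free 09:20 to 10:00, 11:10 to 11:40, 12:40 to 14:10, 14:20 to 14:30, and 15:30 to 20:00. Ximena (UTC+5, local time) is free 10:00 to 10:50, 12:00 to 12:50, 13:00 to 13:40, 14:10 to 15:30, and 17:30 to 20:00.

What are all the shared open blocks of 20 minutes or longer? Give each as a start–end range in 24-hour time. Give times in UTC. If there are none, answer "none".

08:00–08:40

Diego → UTC: 01:00–02:50, 03:40–04:10, 04:20–04:50, 05:00–07:50, 08:00–09:00.
Grace → UTC: 04:20–05:00, 06:10–06:40, 07:40–09:10, 09:20–09:30, 10:30–15:00.
Ximena → UTC: 05:00–05:50, 07:00–07:50, 08:00–08:40, 09:10–10:30, 12:30–15:00.
Diego ∩ Grace: 04:20–04:50, 06:10–06:40, 07:40–07:50, 08:00–09:00.
Diego ∩ Grace ∩ Ximena: 07:40–07:50, 08:00–08:40.
Windows ≥ 20 min: 08:00–08:40.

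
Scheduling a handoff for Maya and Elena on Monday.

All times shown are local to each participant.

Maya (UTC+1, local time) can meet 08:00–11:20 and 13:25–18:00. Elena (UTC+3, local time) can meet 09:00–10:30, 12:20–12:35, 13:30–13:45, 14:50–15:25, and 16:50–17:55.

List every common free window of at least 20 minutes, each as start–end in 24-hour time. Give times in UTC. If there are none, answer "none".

07:00–07:30, 13:50–14:55

Maya → UTC: 07:00–10:20, 12:25–17:00.
Elena → UTC: 06:00–07:30, 09:20–09:35, 10:30–10:45, 11:50–12:25, 13:50–14:55.
Maya ∩ Elena: 07:00–07:30, 09:20–09:35, 13:50–14:55.
Windows ≥ 20 min: 07:00–07:30, 13:50–14:55.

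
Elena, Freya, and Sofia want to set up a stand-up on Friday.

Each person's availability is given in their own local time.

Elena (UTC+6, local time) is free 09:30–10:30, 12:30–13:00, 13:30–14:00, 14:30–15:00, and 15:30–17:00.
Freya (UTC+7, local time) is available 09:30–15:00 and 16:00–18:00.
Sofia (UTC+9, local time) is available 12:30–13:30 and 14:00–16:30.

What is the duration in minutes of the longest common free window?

60 minutes

Elena → UTC: 03:30–04:30, 06:30–07:00, 07:30–08:00, 08:30–09:00, 09:30–11:00.
Freya → UTC: 02:30–08:00, 09:00–11:00.
Sofia → UTC: 03:30–04:30, 05:00–07:30.
Elena ∩ Freya: 03:30–04:30, 06:30–07:00, 07:30–08:00, 09:30–11:00.
Elena ∩ Freya ∩ Sofia: 03:30–04:30, 06:30–07:00.
Common window lengths: 60, 30 min; longest is 60.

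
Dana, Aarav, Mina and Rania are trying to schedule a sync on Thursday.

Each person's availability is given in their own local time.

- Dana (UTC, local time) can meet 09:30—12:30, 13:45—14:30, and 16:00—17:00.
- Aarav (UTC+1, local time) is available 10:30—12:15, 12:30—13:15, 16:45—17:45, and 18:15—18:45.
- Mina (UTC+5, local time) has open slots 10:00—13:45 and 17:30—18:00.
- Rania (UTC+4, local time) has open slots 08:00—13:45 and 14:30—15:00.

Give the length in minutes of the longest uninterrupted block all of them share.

Dana → UTC: 09:30–12:30, 13:45–14:30, 16:00–17:00.
Aarav → UTC: 09:30–11:15, 11:30–12:15, 15:45–16:45, 17:15–17:45.
Mina → UTC: 05:00–08:45, 12:30–13:00.
Rania → UTC: 04:00–09:45, 10:30–11:00.
Dana ∩ Aarav: 09:30–11:15, 11:30–12:15, 16:00–16:45.
Dana ∩ Aarav ∩ Mina: (none).
Dana ∩ Aarav ∩ Mina ∩ Rania: (none).
No common window.

0 minutes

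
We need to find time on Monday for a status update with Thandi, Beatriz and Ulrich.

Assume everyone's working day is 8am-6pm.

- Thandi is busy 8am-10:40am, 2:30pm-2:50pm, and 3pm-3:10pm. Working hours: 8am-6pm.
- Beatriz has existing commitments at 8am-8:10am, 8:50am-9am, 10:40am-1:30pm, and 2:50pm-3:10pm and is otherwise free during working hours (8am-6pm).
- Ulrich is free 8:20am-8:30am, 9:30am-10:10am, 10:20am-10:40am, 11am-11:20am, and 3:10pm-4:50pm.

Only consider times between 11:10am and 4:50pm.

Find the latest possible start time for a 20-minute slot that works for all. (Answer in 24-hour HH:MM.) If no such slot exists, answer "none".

Thandi free within 08:00–18:00: 10:40–14:30, 14:50–15:00, 15:10–18:00.
Beatriz free within 08:00–18:00: 08:10–08:50, 09:00–10:40, 13:30–14:50, 15:10–18:00.
Thandi ∩ Beatriz: 13:30–14:30, 15:10–18:00.
Thandi ∩ Beatriz ∩ Ulrich: 15:10–16:50.
Restricted to 11:10–16:50: 15:10–16:50.
Windows ≥ 20 min: 15:10–16:50.
Latest start in the last window 15:10–16:50 is 16:50 − 20 min = 16:30.

16:30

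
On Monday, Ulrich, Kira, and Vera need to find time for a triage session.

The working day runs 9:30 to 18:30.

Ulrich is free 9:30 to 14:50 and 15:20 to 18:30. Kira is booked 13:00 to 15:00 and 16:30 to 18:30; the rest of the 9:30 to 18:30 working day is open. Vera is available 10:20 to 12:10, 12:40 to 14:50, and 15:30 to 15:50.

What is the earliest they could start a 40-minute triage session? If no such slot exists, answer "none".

Kira free within 09:30–18:30: 09:30–13:00, 15:00–16:30.
Ulrich ∩ Kira: 09:30–13:00, 15:20–16:30.
Ulrich ∩ Kira ∩ Vera: 10:20–12:10, 12:40–13:00, 15:30–15:50.
Windows ≥ 40 min: 10:20–12:10.
Earliest such window starts at 10:20.

10:20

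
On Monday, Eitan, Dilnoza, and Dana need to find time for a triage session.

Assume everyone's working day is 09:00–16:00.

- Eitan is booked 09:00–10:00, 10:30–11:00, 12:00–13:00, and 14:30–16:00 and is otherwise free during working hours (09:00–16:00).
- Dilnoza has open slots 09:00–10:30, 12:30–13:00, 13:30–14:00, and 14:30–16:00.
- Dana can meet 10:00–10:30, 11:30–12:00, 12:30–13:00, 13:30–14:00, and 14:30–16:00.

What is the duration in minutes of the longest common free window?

Eitan free within 09:00–16:00: 10:00–10:30, 11:00–12:00, 13:00–14:30.
Eitan ∩ Dilnoza: 10:00–10:30, 13:30–14:00.
Eitan ∩ Dilnoza ∩ Dana: 10:00–10:30, 13:30–14:00.
Common window lengths: 30, 30 min; longest is 30.

30 minutes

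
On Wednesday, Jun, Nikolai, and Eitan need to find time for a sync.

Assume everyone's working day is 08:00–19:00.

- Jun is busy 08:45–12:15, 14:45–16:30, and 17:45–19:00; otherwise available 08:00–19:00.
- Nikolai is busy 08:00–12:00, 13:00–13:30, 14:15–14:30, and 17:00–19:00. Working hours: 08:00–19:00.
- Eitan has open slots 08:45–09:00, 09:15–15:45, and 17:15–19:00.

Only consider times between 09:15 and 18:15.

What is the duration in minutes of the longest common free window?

Jun free within 08:00–19:00: 08:00–08:45, 12:15–14:45, 16:30–17:45.
Nikolai free within 08:00–19:00: 12:00–13:00, 13:30–14:15, 14:30–17:00.
Jun ∩ Nikolai: 12:15–13:00, 13:30–14:15, 14:30–14:45, 16:30–17:00.
Jun ∩ Nikolai ∩ Eitan: 12:15–13:00, 13:30–14:15, 14:30–14:45.
Restricted to 09:15–18:15: 12:15–13:00, 13:30–14:15, 14:30–14:45.
Common window lengths: 45, 45, 15 min; longest is 45.

45 minutes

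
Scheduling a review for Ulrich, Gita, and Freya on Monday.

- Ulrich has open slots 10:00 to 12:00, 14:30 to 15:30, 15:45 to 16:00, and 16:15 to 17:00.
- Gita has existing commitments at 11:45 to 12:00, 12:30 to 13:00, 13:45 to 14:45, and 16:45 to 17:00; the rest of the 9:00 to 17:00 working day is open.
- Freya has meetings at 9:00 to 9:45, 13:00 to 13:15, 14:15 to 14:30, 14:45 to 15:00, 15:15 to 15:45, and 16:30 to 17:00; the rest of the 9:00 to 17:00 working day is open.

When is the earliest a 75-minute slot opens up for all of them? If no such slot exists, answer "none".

Gita free within 09:00–17:00: 09:00–11:45, 12:00–12:30, 13:00–13:45, 14:45–16:45.
Freya free within 09:00–17:00: 09:45–13:00, 13:15–14:15, 14:30–14:45, 15:00–15:15, 15:45–16:30.
Ulrich ∩ Gita: 10:00–11:45, 14:45–15:30, 15:45–16:00, 16:15–16:45.
Ulrich ∩ Gita ∩ Freya: 10:00–11:45, 15:00–15:15, 15:45–16:00, 16:15–16:30.
Windows ≥ 75 min: 10:00–11:45.
Earliest such window starts at 10:00.

10:00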